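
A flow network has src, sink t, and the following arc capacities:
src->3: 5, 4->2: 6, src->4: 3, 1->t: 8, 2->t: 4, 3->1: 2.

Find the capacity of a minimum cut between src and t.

5

Max flow = 5 (via 2 augmenting paths).
In the residual at optimum, the set reachable from src is {3, src}.
Cut edges: 3->1 (cap 2), src->4 (cap 3). Sum = 5.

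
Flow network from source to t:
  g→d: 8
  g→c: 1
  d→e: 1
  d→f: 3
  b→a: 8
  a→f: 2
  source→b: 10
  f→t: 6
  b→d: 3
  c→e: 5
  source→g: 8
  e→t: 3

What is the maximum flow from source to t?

Augment source→b→a→f→t: bottleneck 2. Total 2.
Augment source→b→d→f→t: bottleneck 3. Total 5.
Augment source→g→d→e→t: bottleneck 1. Total 6.
Augment source→g→c→e→t: bottleneck 1. Total 7.
No augmenting path remains in the residual graph.

7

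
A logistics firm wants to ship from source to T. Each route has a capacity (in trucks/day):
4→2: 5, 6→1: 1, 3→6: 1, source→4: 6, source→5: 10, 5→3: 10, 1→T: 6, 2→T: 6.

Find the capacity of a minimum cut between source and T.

Max flow = 6 (via 2 augmenting paths).
In the residual at optimum, the set reachable from source is {3, 4, 5, source}.
Cut edges: 4→2 (cap 5), 3→6 (cap 1). Sum = 6.

6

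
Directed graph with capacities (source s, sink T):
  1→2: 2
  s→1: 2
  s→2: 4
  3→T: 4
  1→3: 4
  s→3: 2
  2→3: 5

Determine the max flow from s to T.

4

Augment s→3→T: bottleneck 2. Total 2.
Augment s→1→3→T: bottleneck 2. Total 4.
No augmenting path remains in the residual graph.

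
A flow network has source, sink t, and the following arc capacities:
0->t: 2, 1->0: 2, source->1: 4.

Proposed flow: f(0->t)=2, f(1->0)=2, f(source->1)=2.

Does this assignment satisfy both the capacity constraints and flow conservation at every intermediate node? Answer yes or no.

Every edge has 0 ≤ f(e) ≤ cap(e).
At each intermediate node, inflow equals outflow.

Yes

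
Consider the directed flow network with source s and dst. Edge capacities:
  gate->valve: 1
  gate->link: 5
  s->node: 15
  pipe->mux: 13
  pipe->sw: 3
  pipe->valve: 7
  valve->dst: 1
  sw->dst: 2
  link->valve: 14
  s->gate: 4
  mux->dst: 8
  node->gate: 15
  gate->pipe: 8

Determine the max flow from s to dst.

9

Augment s->gate->valve->dst: bottleneck 1. Total 1.
Augment s->gate->pipe->sw->dst: bottleneck 2. Total 3.
Augment s->gate->pipe->mux->dst: bottleneck 1. Total 4.
Augment s->node->gate->pipe->mux->dst: bottleneck 5. Total 9.
No augmenting path remains in the residual graph.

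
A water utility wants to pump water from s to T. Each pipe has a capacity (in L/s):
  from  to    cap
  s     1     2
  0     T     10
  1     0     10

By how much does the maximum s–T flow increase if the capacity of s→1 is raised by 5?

5

Original max flow = 2.
After raising cap(s→1), augmenting paths through that edge carry 5 more units.
New max flow = 7. Increase = 5.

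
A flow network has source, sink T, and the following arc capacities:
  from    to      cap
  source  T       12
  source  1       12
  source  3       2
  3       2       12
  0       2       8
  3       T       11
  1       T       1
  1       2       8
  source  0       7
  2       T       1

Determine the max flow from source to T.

16

Augment source→T: bottleneck 12. Total 12.
Augment source→3→T: bottleneck 2. Total 14.
Augment source→1→T: bottleneck 1. Total 15.
Augment source→0→2→T: bottleneck 1. Total 16.
No augmenting path remains in the residual graph.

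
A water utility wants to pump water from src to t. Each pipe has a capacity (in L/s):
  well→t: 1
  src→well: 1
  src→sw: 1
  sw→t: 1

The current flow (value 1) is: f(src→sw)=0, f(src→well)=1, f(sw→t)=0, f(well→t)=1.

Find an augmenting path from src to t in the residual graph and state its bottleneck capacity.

Residual along src→sw→t: src→sw: 1, sw→t: 1.
Bottleneck = min = 1.

src→sw→t, bottleneck 1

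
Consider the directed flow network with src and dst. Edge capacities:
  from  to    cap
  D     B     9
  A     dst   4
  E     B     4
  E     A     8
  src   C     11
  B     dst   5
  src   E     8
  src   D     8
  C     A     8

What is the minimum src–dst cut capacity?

9

Max flow = 9 (via 3 augmenting paths).
In the residual at optimum, the set reachable from src is {A, B, C, D, E, src}.
Cut edges: B→dst (cap 5), A→dst (cap 4). Sum = 9.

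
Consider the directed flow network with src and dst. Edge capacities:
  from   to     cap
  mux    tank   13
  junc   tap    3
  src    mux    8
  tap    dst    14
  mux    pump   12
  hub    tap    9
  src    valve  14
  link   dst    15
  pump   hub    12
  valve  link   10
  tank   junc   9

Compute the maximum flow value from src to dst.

18

Augment src→valve→link→dst: bottleneck 10. Total 10.
Augment src→mux→tank→junc→tap→dst: bottleneck 3. Total 13.
Augment src→mux→pump→hub→tap→dst: bottleneck 5. Total 18.
No augmenting path remains in the residual graph.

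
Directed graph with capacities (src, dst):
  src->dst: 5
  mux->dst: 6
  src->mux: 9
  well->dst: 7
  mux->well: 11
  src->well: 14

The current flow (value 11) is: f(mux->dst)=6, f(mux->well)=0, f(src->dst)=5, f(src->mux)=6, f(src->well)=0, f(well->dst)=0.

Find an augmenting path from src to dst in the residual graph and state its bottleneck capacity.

Residual along src->well->dst: src->well: 14, well->dst: 7.
Bottleneck = min = 7.

src->well->dst, bottleneck 7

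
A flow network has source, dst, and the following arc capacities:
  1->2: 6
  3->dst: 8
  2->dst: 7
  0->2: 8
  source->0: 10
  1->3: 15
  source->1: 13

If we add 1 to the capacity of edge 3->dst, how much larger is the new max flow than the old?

1

Original max flow = 15.
After raising cap(3->dst), augmenting paths through that edge carry 1 more unit.
New max flow = 16. Increase = 1.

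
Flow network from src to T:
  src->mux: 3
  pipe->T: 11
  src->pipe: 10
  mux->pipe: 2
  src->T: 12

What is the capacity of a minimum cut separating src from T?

Max flow = 23 (via 3 augmenting paths).
In the residual at optimum, the set reachable from src is {mux, pipe, src}.
Cut edges: src->T (cap 12), pipe->T (cap 11). Sum = 23.

23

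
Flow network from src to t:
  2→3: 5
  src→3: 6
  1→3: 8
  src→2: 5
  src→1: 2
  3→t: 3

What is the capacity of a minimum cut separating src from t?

Max flow = 3 (via 1 augmenting path).
In the residual at optimum, the set reachable from src is {1, 2, 3, src}.
Cut edges: 3→t (cap 3). Sum = 3.

3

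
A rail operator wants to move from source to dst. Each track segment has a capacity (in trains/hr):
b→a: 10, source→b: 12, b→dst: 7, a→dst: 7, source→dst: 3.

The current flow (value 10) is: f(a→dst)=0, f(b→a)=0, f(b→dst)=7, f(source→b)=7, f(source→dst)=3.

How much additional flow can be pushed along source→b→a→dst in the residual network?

5

Residual capacities along the path: source→b: 5, b→a: 10, a→dst: 7.
Minimum is 5.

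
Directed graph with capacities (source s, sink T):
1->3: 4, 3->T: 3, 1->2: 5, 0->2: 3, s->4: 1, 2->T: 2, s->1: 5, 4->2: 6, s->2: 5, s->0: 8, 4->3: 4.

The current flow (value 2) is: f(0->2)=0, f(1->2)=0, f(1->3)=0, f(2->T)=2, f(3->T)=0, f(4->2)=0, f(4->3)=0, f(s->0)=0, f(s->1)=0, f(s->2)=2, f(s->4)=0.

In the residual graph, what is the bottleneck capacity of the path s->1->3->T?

3

Residual capacities along the path: s->1: 5, 1->3: 4, 3->T: 3.
Minimum is 3.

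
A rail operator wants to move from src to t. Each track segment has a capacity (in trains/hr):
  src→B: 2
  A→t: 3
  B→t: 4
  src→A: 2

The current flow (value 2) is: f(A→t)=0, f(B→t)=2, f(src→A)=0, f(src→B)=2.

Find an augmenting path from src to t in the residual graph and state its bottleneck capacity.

src→A→t, bottleneck 2

Residual along src→A→t: src→A: 2, A→t: 3.
Bottleneck = min = 2.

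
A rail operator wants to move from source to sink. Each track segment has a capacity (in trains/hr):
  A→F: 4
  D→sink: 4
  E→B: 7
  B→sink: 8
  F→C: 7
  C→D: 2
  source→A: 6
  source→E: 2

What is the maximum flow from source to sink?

Augment source→E→B→sink: bottleneck 2. Total 2.
Augment source→A→F→C→D→sink: bottleneck 2. Total 4.
No augmenting path remains in the residual graph.

4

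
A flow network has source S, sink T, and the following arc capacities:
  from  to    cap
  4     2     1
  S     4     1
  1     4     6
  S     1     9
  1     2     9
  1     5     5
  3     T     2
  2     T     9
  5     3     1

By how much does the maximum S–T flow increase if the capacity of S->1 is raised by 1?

0

Original max flow = 10.
Even with extra capacity on S->1, another cut of capacity 10 remains binding.
New max flow = 10. Increase = 0.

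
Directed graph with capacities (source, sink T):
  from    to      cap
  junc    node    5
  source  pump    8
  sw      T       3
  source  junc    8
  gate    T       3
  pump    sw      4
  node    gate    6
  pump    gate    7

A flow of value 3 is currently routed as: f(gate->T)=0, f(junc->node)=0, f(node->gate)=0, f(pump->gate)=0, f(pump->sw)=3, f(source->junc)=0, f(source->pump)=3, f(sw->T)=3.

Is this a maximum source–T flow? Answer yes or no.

No

Residual path source->pump->gate->T has bottleneck 3 > 0.
Pushing 3 along it raises the flow to 6, so the given flow is not maximum.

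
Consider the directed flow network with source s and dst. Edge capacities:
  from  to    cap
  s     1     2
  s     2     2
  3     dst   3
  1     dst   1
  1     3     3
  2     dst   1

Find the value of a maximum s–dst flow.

Augment s->1->dst: bottleneck 1. Total 1.
Augment s->2->dst: bottleneck 1. Total 2.
Augment s->1->3->dst: bottleneck 1. Total 3.
No augmenting path remains in the residual graph.

3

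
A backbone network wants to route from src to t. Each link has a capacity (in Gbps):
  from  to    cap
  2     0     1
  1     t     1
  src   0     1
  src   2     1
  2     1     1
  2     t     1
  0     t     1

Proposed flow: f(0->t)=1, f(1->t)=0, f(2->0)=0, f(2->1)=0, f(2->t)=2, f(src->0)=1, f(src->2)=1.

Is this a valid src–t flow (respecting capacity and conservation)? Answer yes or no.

Capacity violated on 2->t: flow 2 > capacity 1.

No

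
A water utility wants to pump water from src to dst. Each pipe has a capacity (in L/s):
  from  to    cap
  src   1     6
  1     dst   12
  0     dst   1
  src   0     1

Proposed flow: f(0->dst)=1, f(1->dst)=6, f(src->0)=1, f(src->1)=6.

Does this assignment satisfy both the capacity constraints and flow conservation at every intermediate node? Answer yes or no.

Every edge has 0 ≤ f(e) ≤ cap(e).
At each intermediate node, inflow equals outflow.

Yes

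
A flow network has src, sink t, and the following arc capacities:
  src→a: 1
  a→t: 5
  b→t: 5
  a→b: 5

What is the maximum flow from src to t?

1

Augment src→a→t: bottleneck 1. Total 1.
No augmenting path remains in the residual graph.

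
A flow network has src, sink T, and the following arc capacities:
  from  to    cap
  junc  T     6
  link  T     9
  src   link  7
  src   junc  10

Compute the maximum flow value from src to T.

13

Augment src->junc->T: bottleneck 6. Total 6.
Augment src->link->T: bottleneck 7. Total 13.
No augmenting path remains in the residual graph.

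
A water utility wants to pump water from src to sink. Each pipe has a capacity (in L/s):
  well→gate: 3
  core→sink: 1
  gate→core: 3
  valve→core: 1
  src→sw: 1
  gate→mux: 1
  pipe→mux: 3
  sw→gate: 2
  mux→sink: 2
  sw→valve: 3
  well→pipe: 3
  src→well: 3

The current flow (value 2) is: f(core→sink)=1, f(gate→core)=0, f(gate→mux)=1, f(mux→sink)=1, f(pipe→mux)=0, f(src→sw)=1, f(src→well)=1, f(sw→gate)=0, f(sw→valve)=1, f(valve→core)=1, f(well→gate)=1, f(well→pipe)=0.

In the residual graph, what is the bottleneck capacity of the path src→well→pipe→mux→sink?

1

Residual capacities along the path: src→well: 2, well→pipe: 3, pipe→mux: 3, mux→sink: 1.
Minimum is 1.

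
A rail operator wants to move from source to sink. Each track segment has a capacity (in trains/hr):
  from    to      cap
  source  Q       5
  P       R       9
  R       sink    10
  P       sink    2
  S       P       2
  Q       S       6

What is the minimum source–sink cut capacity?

2

Max flow = 2 (via 1 augmenting path).
In the residual at optimum, the set reachable from source is {Q, S, source}.
Cut edges: S→P (cap 2). Sum = 2.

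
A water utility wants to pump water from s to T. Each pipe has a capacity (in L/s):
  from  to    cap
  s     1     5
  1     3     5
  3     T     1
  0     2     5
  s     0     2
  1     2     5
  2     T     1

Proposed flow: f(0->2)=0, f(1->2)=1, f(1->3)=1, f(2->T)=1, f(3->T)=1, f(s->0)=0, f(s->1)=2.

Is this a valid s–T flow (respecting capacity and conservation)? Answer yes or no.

Yes

Every edge has 0 ≤ f(e) ≤ cap(e).
At each intermediate node, inflow equals outflow.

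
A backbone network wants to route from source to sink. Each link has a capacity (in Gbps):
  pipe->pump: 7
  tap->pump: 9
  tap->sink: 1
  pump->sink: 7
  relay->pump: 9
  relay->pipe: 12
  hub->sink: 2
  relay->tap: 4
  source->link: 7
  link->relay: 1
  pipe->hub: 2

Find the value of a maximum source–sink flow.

1

Augment source->link->relay->tap->sink: bottleneck 1. Total 1.
No augmenting path remains in the residual graph.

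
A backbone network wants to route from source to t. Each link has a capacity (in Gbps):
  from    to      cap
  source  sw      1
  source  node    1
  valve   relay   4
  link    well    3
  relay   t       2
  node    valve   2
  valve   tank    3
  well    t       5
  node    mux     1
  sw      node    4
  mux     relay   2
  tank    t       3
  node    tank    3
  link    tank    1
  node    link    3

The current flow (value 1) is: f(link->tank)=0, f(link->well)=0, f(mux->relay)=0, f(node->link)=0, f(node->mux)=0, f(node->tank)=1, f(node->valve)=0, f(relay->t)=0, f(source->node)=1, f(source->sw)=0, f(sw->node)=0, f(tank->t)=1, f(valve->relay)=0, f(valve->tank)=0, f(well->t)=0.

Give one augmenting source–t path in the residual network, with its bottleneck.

Residual along source->sw->node->tank->t: source->sw: 1, sw->node: 4, node->tank: 2, tank->t: 2.
Bottleneck = min = 1.

source->sw->node->tank->t, bottleneck 1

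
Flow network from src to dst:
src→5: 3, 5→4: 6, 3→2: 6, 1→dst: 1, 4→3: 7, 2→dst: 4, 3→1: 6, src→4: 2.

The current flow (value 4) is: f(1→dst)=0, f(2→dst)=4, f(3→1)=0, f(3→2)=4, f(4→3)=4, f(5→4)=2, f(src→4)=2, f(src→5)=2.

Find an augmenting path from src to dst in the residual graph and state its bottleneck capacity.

src→5→4→3→1→dst, bottleneck 1

Residual along src→5→4→3→1→dst: src→5: 1, 5→4: 4, 4→3: 3, 3→1: 6, 1→dst: 1.
Bottleneck = min = 1.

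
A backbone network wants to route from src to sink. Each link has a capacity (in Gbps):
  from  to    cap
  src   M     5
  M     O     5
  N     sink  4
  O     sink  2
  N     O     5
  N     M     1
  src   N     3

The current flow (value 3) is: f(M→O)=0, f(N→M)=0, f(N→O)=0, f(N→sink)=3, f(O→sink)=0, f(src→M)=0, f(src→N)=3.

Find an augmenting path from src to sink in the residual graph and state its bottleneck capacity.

src→M→O→sink, bottleneck 2

Residual along src→M→O→sink: src→M: 5, M→O: 5, O→sink: 2.
Bottleneck = min = 2.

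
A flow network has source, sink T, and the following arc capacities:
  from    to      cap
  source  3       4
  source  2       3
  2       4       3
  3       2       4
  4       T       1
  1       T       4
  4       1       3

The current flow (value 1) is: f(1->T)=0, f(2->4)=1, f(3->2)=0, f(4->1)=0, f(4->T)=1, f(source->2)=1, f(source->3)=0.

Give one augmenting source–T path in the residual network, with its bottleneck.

source->2->4->1->T, bottleneck 2

Residual along source->2->4->1->T: source->2: 2, 2->4: 2, 4->1: 3, 1->T: 4.
Bottleneck = min = 2.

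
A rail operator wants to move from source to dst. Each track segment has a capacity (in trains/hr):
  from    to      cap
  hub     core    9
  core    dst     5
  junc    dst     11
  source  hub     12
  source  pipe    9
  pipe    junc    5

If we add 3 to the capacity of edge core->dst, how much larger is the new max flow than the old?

3

Original max flow = 10.
After raising cap(core->dst), augmenting paths through that edge carry 3 more units.
New max flow = 13. Increase = 3.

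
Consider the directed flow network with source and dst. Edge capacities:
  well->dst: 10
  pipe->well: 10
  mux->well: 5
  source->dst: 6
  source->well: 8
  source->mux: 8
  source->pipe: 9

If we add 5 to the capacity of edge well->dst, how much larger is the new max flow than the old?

Original max flow = 16.
After raising cap(well->dst), augmenting paths through that edge carry 5 more units.
New max flow = 21. Increase = 5.

5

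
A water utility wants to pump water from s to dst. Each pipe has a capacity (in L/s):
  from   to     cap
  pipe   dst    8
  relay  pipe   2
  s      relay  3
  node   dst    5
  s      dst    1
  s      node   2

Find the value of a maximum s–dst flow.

5

Augment s->dst: bottleneck 1. Total 1.
Augment s->node->dst: bottleneck 2. Total 3.
Augment s->relay->pipe->dst: bottleneck 2. Total 5.
No augmenting path remains in the residual graph.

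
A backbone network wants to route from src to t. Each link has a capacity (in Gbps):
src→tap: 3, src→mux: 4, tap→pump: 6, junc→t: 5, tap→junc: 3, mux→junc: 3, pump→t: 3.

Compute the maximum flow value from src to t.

Augment src→tap→pump→t: bottleneck 3. Total 3.
Augment src→mux→junc→t: bottleneck 3. Total 6.
No augmenting path remains in the residual graph.

6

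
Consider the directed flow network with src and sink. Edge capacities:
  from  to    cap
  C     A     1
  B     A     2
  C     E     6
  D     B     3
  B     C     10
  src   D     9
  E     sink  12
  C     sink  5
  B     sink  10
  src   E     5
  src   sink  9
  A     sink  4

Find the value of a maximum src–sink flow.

17

Augment src->sink: bottleneck 9. Total 9.
Augment src->E->sink: bottleneck 5. Total 14.
Augment src->D->B->sink: bottleneck 3. Total 17.
No augmenting path remains in the residual graph.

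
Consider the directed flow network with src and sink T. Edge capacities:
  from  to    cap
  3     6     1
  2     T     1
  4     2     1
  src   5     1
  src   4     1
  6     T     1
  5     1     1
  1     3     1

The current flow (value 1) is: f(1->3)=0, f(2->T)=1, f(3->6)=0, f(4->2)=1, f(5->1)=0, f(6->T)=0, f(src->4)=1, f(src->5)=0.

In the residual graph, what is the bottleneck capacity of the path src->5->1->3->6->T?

Residual capacities along the path: src->5: 1, 5->1: 1, 1->3: 1, 3->6: 1, 6->T: 1.
Minimum is 1.

1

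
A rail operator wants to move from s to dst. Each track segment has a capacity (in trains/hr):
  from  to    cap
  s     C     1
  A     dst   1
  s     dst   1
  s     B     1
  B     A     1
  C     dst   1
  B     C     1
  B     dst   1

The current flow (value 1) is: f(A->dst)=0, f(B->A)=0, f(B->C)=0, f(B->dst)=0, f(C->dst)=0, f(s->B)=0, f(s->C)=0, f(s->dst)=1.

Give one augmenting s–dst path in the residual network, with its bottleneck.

s->B->dst, bottleneck 1

Residual along s->B->dst: s->B: 1, B->dst: 1.
Bottleneck = min = 1.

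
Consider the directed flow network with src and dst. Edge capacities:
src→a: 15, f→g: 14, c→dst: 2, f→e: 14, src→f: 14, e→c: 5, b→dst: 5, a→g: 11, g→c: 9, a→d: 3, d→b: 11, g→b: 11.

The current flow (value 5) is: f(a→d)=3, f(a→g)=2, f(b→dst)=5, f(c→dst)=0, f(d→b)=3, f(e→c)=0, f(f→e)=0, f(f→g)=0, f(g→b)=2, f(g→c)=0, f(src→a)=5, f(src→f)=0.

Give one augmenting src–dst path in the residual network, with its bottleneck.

src→a→g→c→dst, bottleneck 2

Residual along src→a→g→c→dst: src→a: 10, a→g: 9, g→c: 9, c→dst: 2.
Bottleneck = min = 2.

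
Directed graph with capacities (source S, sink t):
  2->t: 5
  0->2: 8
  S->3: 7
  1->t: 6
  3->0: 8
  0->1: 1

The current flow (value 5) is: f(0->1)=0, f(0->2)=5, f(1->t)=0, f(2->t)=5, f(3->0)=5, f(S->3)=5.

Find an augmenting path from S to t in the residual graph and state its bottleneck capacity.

Residual along S->3->0->1->t: S->3: 2, 3->0: 3, 0->1: 1, 1->t: 6.
Bottleneck = min = 1.

S->3->0->1->t, bottleneck 1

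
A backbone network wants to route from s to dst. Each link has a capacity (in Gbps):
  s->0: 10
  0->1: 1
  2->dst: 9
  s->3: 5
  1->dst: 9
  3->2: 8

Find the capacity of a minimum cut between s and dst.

6

Max flow = 6 (via 2 augmenting paths).
In the residual at optimum, the set reachable from s is {0, s}.
Cut edges: 0->1 (cap 1), s->3 (cap 5). Sum = 6.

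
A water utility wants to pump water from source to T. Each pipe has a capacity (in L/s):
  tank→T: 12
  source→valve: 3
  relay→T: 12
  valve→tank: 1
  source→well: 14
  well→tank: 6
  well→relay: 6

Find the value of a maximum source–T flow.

13

Augment source→valve→tank→T: bottleneck 1. Total 1.
Augment source→well→tank→T: bottleneck 6. Total 7.
Augment source→well→relay→T: bottleneck 6. Total 13.
No augmenting path remains in the residual graph.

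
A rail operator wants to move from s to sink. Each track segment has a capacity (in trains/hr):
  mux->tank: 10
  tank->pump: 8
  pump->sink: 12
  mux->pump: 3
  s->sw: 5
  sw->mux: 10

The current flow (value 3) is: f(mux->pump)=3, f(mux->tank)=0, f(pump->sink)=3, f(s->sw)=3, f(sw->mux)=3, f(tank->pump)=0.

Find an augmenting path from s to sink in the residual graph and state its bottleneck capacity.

Residual along s->sw->mux->tank->pump->sink: s->sw: 2, sw->mux: 7, mux->tank: 10, tank->pump: 8, pump->sink: 9.
Bottleneck = min = 2.

s->sw->mux->tank->pump->sink, bottleneck 2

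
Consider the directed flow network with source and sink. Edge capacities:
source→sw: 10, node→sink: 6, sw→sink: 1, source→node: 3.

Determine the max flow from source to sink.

4

Augment source→sw→sink: bottleneck 1. Total 1.
Augment source→node→sink: bottleneck 3. Total 4.
No augmenting path remains in the residual graph.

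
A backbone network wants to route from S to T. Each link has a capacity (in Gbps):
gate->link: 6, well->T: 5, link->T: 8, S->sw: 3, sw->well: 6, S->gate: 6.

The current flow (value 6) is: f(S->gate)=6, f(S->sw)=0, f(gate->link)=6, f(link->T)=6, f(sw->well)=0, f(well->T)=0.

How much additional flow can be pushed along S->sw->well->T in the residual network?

3

Residual capacities along the path: S->sw: 3, sw->well: 6, well->T: 5.
Minimum is 3.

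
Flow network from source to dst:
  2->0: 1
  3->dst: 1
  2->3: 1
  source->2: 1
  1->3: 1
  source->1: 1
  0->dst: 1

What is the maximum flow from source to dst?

Augment source->2->0->dst: bottleneck 1. Total 1.
Augment source->1->3->dst: bottleneck 1. Total 2.
No augmenting path remains in the residual graph.

2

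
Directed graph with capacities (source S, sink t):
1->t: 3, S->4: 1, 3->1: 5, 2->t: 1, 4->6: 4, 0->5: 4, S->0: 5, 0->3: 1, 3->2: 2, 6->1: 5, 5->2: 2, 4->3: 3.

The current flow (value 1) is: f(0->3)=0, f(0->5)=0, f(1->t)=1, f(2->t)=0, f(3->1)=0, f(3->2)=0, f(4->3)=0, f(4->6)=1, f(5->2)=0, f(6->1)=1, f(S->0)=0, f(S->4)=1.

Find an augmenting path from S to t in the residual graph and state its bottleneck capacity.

S->0->3->1->t, bottleneck 1

Residual along S->0->3->1->t: S->0: 5, 0->3: 1, 3->1: 5, 1->t: 2.
Bottleneck = min = 1.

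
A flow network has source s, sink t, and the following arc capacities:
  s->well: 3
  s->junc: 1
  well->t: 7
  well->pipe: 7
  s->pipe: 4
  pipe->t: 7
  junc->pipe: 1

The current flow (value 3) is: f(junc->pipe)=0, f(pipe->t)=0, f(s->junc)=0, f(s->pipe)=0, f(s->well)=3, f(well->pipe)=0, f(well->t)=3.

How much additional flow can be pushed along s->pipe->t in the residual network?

Residual capacities along the path: s->pipe: 4, pipe->t: 7.
Minimum is 4.

4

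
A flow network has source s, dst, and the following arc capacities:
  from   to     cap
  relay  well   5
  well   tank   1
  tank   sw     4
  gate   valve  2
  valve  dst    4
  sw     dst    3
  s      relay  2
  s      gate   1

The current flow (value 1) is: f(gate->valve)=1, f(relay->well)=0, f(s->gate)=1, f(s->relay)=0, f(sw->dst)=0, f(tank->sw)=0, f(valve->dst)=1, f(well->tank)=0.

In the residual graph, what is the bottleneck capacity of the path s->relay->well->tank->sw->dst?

1

Residual capacities along the path: s->relay: 2, relay->well: 5, well->tank: 1, tank->sw: 4, sw->dst: 3.
Minimum is 1.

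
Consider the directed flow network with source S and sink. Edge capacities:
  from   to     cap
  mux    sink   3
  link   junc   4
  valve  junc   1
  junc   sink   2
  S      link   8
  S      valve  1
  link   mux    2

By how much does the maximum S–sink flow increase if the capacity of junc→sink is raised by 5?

Original max flow = 4.
After raising cap(junc→sink), augmenting paths through that edge carry 3 more units.
New max flow = 7. Increase = 3.

3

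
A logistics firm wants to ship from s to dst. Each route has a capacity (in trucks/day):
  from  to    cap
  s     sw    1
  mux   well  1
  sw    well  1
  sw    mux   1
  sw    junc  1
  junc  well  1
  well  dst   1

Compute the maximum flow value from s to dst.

1

Augment s→sw→well→dst: bottleneck 1. Total 1.
No augmenting path remains in the residual graph.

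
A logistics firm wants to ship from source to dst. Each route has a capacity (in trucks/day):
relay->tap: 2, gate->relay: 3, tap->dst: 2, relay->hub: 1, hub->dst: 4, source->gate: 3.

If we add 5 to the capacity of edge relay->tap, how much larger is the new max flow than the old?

0

Original max flow = 3.
Edge relay->tap does not cross the min cut (source side {source}), so extra capacity there cannot help.
New max flow = 3. Increase = 0.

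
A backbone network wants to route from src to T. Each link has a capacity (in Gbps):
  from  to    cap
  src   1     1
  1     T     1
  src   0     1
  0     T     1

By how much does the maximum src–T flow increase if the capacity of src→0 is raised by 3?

Original max flow = 2.
Even with extra capacity on src→0, another cut of capacity 2 remains binding.
New max flow = 2. Increase = 0.

0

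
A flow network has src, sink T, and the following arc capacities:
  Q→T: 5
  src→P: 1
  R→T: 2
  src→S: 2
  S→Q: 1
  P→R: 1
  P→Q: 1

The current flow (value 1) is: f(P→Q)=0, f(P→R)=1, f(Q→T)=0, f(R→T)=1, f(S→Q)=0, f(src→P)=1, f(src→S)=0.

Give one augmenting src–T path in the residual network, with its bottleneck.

src→S→Q→T, bottleneck 1

Residual along src→S→Q→T: src→S: 2, S→Q: 1, Q→T: 5.
Bottleneck = min = 1.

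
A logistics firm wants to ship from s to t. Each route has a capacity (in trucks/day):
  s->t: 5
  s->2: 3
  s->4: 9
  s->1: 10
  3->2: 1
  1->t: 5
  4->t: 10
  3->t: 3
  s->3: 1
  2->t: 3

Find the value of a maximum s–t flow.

Augment s->t: bottleneck 5. Total 5.
Augment s->3->t: bottleneck 1. Total 6.
Augment s->2->t: bottleneck 3. Total 9.
Augment s->1->t: bottleneck 5. Total 14.
Augment s->4->t: bottleneck 9. Total 23.
No augmenting path remains in the residual graph.

23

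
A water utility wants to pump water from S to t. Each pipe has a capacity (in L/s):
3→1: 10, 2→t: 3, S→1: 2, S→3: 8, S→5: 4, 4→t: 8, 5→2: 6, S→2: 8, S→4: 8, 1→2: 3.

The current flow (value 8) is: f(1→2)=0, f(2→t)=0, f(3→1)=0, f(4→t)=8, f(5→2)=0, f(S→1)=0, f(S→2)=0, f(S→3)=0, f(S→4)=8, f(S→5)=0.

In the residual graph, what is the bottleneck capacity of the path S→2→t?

Residual capacities along the path: S→2: 8, 2→t: 3.
Minimum is 3.

3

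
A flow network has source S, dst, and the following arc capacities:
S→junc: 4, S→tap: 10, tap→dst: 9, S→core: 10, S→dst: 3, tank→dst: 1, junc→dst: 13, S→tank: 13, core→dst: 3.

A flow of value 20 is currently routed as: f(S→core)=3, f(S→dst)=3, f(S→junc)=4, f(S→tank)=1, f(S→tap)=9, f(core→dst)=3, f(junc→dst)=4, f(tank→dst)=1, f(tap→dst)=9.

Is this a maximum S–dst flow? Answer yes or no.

Yes

Residual reachable from S: {S, core, tank, tap}; dst is not reachable.
Saturated cut: S→junc, S→dst, core→dst, tank→dst, tap→dst with total capacity 20 = current flow value. Flow is maximum.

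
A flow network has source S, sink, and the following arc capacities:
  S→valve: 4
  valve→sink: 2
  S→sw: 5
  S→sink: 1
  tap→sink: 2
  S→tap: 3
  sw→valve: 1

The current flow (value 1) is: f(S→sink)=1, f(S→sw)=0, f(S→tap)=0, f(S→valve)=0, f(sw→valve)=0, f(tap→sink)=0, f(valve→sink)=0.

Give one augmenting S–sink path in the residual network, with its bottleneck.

Residual along S→tap→sink: S→tap: 3, tap→sink: 2.
Bottleneck = min = 2.

S→tap→sink, bottleneck 2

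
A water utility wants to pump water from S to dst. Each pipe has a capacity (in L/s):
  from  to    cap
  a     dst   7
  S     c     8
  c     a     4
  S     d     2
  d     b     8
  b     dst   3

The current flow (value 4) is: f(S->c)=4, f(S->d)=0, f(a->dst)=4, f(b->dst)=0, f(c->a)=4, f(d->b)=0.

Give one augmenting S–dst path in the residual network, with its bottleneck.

Residual along S->d->b->dst: S->d: 2, d->b: 8, b->dst: 3.
Bottleneck = min = 2.

S->d->b->dst, bottleneck 2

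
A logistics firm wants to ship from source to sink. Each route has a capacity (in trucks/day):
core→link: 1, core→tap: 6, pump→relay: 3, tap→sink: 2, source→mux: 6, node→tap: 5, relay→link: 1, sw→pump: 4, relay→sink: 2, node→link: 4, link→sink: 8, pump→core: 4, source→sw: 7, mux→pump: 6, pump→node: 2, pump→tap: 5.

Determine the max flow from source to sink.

8

Augment source→mux→pump→relay→sink: bottleneck 2. Total 2.
Augment source→mux→pump→tap→sink: bottleneck 2. Total 4.
Augment source→mux→pump→core→link→sink: bottleneck 1. Total 5.
Augment source→mux→pump→relay→link→sink: bottleneck 1. Total 6.
Augment source→sw→pump→node→link→sink: bottleneck 2. Total 8.
No augmenting path remains in the residual graph.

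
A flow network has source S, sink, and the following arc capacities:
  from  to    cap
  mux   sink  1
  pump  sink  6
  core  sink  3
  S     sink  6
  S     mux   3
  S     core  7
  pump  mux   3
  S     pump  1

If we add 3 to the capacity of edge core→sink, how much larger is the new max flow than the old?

3

Original max flow = 11.
After raising cap(core→sink), augmenting paths through that edge carry 3 more units.
New max flow = 14. Increase = 3.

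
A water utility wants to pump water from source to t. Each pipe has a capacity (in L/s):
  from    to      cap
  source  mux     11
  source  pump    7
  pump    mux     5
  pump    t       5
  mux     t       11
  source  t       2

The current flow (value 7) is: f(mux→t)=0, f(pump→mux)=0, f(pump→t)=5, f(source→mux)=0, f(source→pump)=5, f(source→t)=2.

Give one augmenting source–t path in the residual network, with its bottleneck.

Residual along source→mux→t: source→mux: 11, mux→t: 11.
Bottleneck = min = 11.

source→mux→t, bottleneck 11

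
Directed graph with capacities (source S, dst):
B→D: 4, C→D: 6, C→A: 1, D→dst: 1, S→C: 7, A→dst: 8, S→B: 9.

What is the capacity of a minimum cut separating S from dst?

Max flow = 2 (via 2 augmenting paths).
In the residual at optimum, the set reachable from S is {B, C, D, S}.
Cut edges: C→A (cap 1), D→dst (cap 1). Sum = 2.

2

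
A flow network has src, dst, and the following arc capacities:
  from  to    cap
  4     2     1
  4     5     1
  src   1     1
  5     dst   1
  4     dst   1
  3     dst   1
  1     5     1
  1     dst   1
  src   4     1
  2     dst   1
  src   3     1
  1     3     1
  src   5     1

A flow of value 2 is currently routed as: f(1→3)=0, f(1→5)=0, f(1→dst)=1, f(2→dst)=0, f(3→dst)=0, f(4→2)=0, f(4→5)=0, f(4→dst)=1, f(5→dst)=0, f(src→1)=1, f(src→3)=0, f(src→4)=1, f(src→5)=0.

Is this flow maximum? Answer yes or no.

No

Residual path src→3→dst has bottleneck 1 > 0.
Pushing 1 along it raises the flow to 3, so the given flow is not maximum.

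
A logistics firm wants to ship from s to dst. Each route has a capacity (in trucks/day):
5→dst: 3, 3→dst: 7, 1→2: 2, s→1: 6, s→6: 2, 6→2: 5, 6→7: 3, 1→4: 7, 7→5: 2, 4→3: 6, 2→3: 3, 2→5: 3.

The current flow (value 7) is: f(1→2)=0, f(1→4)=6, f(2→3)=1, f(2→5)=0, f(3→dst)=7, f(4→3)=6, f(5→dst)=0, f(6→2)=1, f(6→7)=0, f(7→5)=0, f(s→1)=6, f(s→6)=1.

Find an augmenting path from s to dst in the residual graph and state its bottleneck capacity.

Residual along s→6→2→5→dst: s→6: 1, 6→2: 4, 2→5: 3, 5→dst: 3.
Bottleneck = min = 1.

s→6→2→5→dst, bottleneck 1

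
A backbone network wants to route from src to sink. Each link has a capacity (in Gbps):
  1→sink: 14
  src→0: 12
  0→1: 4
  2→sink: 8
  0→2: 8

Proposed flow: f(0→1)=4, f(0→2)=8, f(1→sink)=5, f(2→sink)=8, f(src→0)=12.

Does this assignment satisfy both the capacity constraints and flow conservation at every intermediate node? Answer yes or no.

Conservation fails at 1: inflow 4 ≠ outflow 5.

No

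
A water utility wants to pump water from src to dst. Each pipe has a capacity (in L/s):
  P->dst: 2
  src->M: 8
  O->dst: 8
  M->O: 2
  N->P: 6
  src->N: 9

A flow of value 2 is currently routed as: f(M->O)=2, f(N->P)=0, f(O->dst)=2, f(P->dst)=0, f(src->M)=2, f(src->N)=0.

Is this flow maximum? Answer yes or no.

No

Residual path src->N->P->dst has bottleneck 2 > 0.
Pushing 2 along it raises the flow to 4, so the given flow is not maximum.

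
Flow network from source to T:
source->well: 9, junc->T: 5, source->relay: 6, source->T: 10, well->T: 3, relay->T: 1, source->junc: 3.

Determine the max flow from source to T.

17

Augment source->T: bottleneck 10. Total 10.
Augment source->relay->T: bottleneck 1. Total 11.
Augment source->well->T: bottleneck 3. Total 14.
Augment source->junc->T: bottleneck 3. Total 17.
No augmenting path remains in the residual graph.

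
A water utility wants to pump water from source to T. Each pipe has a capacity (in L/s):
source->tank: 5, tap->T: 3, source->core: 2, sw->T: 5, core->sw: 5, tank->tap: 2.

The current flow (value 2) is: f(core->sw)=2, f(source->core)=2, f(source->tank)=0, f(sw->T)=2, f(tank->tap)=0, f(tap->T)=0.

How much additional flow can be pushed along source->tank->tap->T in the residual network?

Residual capacities along the path: source->tank: 5, tank->tap: 2, tap->T: 3.
Minimum is 2.

2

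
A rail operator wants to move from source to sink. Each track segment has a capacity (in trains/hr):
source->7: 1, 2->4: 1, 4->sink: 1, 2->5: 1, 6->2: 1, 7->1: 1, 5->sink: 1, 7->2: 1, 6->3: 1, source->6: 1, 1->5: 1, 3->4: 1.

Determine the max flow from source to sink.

Augment source->6->3->4->sink: bottleneck 1. Total 1.
Augment source->7->2->5->sink: bottleneck 1. Total 2.
No augmenting path remains in the residual graph.

2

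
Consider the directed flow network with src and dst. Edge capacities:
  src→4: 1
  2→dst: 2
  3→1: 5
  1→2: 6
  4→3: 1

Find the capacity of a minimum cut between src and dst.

1

Max flow = 1 (via 1 augmenting path).
In the residual at optimum, the set reachable from src is {src}.
Cut edges: src→4 (cap 1). Sum = 1.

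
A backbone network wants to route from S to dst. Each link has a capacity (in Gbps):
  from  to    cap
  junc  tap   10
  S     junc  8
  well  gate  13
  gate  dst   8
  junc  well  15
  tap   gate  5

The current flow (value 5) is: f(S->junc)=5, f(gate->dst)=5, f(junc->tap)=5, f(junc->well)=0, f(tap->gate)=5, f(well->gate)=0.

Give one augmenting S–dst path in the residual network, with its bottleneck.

S->junc->well->gate->dst, bottleneck 3

Residual along S->junc->well->gate->dst: S->junc: 3, junc->well: 15, well->gate: 13, gate->dst: 3.
Bottleneck = min = 3.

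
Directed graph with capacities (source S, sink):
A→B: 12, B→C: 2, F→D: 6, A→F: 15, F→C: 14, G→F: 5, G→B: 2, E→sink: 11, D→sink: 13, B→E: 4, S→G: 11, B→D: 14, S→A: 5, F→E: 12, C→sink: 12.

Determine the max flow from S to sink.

Augment S→A→B→E→sink: bottleneck 4. Total 4.
Augment S→A→B→C→sink: bottleneck 1. Total 5.
Augment S→G→F→C→sink: bottleneck 5. Total 10.
Augment S→G→B→C→sink: bottleneck 1. Total 11.
Augment S→G→B→D→sink: bottleneck 1. Total 12.
No augmenting path remains in the residual graph.

12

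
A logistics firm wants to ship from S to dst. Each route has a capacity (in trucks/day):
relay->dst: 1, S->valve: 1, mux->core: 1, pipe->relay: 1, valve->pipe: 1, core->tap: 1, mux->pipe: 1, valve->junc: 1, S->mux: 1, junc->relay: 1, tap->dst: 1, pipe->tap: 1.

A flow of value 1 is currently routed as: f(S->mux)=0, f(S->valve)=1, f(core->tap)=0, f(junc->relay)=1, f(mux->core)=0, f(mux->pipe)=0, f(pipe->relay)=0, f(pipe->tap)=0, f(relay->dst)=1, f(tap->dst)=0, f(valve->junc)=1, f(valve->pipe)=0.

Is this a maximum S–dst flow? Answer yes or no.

No

Residual path S->mux->pipe->tap->dst has bottleneck 1 > 0.
Pushing 1 along it raises the flow to 2, so the given flow is not maximum.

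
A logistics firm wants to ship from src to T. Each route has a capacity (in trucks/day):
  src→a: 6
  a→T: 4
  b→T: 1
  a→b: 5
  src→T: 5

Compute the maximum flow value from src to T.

10

Augment src→T: bottleneck 5. Total 5.
Augment src→a→T: bottleneck 4. Total 9.
Augment src→a→b→T: bottleneck 1. Total 10.
No augmenting path remains in the residual graph.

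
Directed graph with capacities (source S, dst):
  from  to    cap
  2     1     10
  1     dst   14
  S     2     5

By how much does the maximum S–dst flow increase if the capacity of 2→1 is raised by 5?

0

Original max flow = 5.
Edge 2→1 does not cross the min cut (source side {S}), so extra capacity there cannot help.
New max flow = 5. Increase = 0.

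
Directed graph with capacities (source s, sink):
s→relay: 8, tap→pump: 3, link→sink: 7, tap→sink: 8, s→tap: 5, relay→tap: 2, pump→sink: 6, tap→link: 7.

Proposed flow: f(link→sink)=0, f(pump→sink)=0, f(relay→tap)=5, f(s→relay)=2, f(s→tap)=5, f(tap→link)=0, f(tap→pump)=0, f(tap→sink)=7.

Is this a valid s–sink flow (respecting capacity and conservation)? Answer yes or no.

No

Capacity violated on relay→tap: flow 5 > capacity 2.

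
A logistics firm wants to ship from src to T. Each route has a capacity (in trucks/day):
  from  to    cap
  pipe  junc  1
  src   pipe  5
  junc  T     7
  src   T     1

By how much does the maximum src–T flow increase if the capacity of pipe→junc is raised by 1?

1

Original max flow = 2.
After raising cap(pipe→junc), augmenting paths through that edge carry 1 more unit.
New max flow = 3. Increase = 1.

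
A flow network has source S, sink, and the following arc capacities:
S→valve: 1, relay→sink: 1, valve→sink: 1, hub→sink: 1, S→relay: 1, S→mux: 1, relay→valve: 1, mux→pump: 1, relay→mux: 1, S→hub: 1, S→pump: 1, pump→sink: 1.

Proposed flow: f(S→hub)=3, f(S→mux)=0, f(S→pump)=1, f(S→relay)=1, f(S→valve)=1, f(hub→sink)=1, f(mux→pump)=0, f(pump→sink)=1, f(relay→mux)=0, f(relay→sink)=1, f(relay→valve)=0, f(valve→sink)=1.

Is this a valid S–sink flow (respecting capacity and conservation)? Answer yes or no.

No

Capacity violated on S→hub: flow 3 > capacity 1.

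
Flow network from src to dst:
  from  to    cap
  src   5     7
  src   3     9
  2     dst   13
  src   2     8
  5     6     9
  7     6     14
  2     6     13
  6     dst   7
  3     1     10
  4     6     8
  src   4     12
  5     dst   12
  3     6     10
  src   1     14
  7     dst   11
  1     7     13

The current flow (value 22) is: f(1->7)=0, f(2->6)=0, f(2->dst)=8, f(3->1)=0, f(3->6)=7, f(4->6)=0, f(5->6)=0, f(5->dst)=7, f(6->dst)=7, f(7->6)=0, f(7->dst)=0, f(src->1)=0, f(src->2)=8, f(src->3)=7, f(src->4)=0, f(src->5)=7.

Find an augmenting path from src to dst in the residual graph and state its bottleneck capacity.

Residual along src->1->7->dst: src->1: 14, 1->7: 13, 7->dst: 11.
Bottleneck = min = 11.

src->1->7->dst, bottleneck 11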